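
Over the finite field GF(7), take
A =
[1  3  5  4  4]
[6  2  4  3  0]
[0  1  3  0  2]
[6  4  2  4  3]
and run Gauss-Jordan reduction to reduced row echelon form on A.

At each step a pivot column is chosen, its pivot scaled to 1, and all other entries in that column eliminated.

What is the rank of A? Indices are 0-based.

rank = 4

[1] R0 /= 1  ⇒  (1, 3, 5, 4, 4)
     R1 -= 6·R0  ⇒  (0, 5, 2, 0, 4)
     R3 -= 6·R0  ⇒  (0, 0, 0, 1, 0)
[2] R1 /= 5  ⇒  (0, 1, 6, 0, 5)
     R0 -= 3·R1  ⇒  (1, 0, 1, 4, 3)
     R2 -= 1·R1  ⇒  (0, 0, 4, 0, 4)
[3] R2 /= 4  ⇒  (0, 0, 1, 0, 1)
     R0 -= 1·R2  ⇒  (1, 0, 0, 4, 2)
     R1 -= 6·R2  ⇒  (0, 1, 0, 0, 6)
[4] R3 /= 1  ⇒  (0, 0, 0, 1, 0)
     R0 -= 4·R3  ⇒  (1, 0, 0, 0, 2)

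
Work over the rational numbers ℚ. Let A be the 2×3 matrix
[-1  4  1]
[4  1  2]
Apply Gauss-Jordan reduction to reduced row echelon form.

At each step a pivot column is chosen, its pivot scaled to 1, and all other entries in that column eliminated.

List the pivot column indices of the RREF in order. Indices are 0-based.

pivot(0,0)=-1: scale R0 → (1, -4, -1)
  clear (1,0): R1 −= (4)R0 → (0, 17, 6)
pivot(1,1)=17: scale R1 → (0, 1, 6/17)
  clear (0,1): R0 −= (-4)R1 → (1, 0, 7/17)

pivot columns: 0, 1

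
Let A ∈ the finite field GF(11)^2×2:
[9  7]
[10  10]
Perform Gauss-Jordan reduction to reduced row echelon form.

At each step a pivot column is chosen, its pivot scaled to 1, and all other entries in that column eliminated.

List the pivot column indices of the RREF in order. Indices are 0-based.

pivot(0,0)=9: scale R0 → (1, 2)
  clear (1,0): R1 −= (10)R0 → (0, 1)
pivot(1,1)=1: scale R1 → (0, 1)
  clear (0,1): R0 −= (2)R1 → (1, 0)

pivot columns: 0, 1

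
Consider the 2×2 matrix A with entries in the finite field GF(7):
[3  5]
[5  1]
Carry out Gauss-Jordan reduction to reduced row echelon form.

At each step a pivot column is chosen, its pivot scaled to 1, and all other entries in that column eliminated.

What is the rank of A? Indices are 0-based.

[1] R0 /= 3  ⇒  (1, 4)
     R1 -= 5·R0  ⇒  (0, 2)
[2] R1 /= 2  ⇒  (0, 1)
     R0 -= 4·R1  ⇒  (1, 0)

rank = 2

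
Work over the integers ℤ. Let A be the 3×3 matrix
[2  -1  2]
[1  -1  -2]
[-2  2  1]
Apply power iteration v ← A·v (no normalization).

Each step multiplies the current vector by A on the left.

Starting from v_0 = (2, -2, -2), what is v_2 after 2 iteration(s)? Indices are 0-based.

v_2 = (-24, 14, 2)

v_0 = (2, -2, -2).
v_1 = A·v_0 = (2, 8, -10).
v_2 = A·v_1 = (-24, 14, 2).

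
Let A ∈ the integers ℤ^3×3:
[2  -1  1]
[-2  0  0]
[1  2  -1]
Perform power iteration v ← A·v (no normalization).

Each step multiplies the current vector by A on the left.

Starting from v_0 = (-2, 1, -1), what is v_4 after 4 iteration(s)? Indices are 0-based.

v_4 = (-104, 82, 11)

v_0 = (-2, 1, -1).
v_1 = A·v_0 = (-6, 4, 1).
v_2 = A·v_1 = (-15, 12, 1).
v_3 = A·v_2 = (-41, 30, 8).
v_4 = A·v_3 = (-104, 82, 11).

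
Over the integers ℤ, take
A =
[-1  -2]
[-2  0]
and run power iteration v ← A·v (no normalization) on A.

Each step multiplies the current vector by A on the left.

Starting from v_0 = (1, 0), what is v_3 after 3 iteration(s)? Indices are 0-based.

v_3 = (-9, -10)

v_0 = (1, 0).
v_1 = A·v_0 = (-1, -2).
v_2 = A·v_1 = (5, 2).
v_3 = A·v_2 = (-9, -10).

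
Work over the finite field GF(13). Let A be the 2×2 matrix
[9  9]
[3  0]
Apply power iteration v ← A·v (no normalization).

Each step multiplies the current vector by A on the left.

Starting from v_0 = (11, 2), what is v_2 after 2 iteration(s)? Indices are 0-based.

v_0 = (11, 2).
v_1 = A·v_0 = (0, 7).
v_2 = A·v_1 = (11, 0).

v_2 = (11, 0)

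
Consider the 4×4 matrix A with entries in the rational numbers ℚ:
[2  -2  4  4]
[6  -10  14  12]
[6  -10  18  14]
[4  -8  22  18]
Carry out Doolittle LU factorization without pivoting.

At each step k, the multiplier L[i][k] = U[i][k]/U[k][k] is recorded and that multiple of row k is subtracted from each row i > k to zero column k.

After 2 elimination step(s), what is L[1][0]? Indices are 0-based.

L[1][0] = 3

Step 1: pivot at (0,0) is 2.
  row1 ← row1 − (3)·row0  ⇒  L[1][0]=3, U row1=(0, -4, 2, 0)
  row2 ← row2 − (3)·row0  ⇒  L[2][0]=3, U row2=(0, -4, 6, 2)
  row3 ← row3 − (2)·row0  ⇒  L[3][0]=2, U row3=(0, -4, 14, 10)
Step 2: pivot at (1,1) is -4.
  row2 ← row2 − (1)·row1  ⇒  L[2][1]=1, U row2=(0, 0, 4, 2)
  row3 ← row3 − (1)·row1  ⇒  L[3][1]=1, U row3=(0, 0, 12, 10)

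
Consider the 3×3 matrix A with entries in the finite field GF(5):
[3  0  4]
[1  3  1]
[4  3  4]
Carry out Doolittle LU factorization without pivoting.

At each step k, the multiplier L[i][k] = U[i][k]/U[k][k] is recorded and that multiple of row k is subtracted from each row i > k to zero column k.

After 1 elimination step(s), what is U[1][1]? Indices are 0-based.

[col 0] pivot 3
  R1 -= 2*R0 → (0, 3, 3)  (L[1][0] := 2)
  R2 -= 3*R0 → (0, 3, 2)  (L[2][0] := 3)

U[1][1] = 3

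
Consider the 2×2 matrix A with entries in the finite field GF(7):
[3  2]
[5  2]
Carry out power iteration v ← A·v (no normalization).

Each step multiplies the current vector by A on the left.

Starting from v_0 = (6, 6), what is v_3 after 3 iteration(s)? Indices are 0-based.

v_3 = (3, 1)

v_0 = (6, 6).
v_1 = A·v_0 = (2, 0).
v_2 = A·v_1 = (6, 3).
v_3 = A·v_2 = (3, 1).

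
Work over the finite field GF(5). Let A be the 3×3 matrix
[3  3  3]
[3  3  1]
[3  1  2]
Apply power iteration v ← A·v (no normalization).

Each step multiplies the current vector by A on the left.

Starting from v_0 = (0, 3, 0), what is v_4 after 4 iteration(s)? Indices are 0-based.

v_4 = (4, 4, 0)

v_0 = (0, 3, 0).
v_1 = A·v_0 = (4, 4, 3).
v_2 = A·v_1 = (3, 2, 2).
v_3 = A·v_2 = (1, 2, 0).
v_4 = A·v_3 = (4, 4, 0).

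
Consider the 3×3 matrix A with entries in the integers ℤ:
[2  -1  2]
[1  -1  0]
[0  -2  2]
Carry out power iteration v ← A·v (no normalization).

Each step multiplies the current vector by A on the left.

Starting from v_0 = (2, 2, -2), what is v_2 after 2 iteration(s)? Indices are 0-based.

v_0 = (2, 2, -2).
v_1 = A·v_0 = (-2, 0, -8).
v_2 = A·v_1 = (-20, -2, -16).

v_2 = (-20, -2, -16)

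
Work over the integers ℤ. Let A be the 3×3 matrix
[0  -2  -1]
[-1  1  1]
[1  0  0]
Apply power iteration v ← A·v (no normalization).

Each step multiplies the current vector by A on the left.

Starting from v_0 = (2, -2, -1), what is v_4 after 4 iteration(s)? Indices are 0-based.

v_4 = (14, -14, 11)

v_0 = (2, -2, -1).
v_1 = A·v_0 = (5, -5, 2).
v_2 = A·v_1 = (8, -8, 5).
v_3 = A·v_2 = (11, -11, 8).
v_4 = A·v_3 = (14, -14, 11).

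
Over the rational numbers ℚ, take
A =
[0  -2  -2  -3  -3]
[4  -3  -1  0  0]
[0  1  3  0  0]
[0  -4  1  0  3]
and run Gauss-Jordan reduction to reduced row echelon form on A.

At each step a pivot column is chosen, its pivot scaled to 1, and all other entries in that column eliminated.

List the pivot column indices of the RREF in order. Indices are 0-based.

pivot columns: 0, 1, 2, 3

step 1: exchange rows 0,1
step 1: normalize row 0 (÷4) = (1, -3/4, -1/4, 0, 0)
step 2: normalize row 1 (÷-2) = (0, 1, 1, 3/2, 3/2)
  row 0: subtract -3/4×row1 = (1, 0, 1/2, 9/8, 9/8)
  row 2: subtract 1×row1 = (0, 0, 2, -3/2, -3/2)
  row 3: subtract -4×row1 = (0, 0, 5, 6, 9)
step 3: normalize row 2 (÷2) = (0, 0, 1, -3/4, -3/4)
  row 0: subtract 1/2×row2 = (1, 0, 0, 3/2, 3/2)
  row 1: subtract 1×row2 = (0, 1, 0, 9/4, 9/4)
  row 3: subtract 5×row2 = (0, 0, 0, 39/4, 51/4)
step 4: normalize row 3 (÷39/4) = (0, 0, 0, 1, 17/13)
  row 0: subtract 3/2×row3 = (1, 0, 0, 0, -6/13)
  row 1: subtract 9/4×row3 = (0, 1, 0, 0, -9/13)
  row 2: subtract -3/4×row3 = (0, 0, 1, 0, 3/13)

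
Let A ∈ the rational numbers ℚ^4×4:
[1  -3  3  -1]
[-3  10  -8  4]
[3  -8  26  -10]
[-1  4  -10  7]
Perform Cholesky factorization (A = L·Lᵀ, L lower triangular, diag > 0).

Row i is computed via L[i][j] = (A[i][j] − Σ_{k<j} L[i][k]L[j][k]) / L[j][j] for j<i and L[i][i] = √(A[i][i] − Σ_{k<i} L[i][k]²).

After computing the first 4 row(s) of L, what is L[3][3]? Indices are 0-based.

L[3][3] = 1

Step 1: L[0][0] = √(1) = 1.
  L[1][0] = (-3) / L[0][0] = -3.
Step 2: L[1][1] = √(1) = 1.
  L[2][0] = (3) / L[0][0] = 3.
  L[2][1] = (1) / L[1][1] = 1.
Step 3: L[2][2] = √(16) = 4.
  L[3][0] = (-1) / L[0][0] = -1.
  L[3][1] = (1) / L[1][1] = 1.
  L[3][2] = (-8) / L[2][2] = -2.
Step 4: L[3][3] = √(1) = 1.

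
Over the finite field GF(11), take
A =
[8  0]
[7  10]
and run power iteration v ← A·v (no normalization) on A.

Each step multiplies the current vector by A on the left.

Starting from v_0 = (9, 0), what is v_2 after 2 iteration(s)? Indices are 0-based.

v_2 = (4, 1)

v_0 = (9, 0).
v_1 = A·v_0 = (6, 8).
v_2 = A·v_1 = (4, 1).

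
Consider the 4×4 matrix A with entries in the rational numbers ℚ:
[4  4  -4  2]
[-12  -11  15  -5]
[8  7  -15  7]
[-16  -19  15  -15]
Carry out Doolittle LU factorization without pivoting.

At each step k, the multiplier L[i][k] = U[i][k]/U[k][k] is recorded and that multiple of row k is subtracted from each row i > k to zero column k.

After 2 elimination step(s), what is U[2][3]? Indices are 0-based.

k=0: U[0][0]=4
  eliminate (1,0): mult=-3, new row 1: (0, 1, 3, 1); set L[1][0]=-3
  eliminate (2,0): mult=2, new row 2: (0, -1, -7, 3); set L[2][0]=2
  eliminate (3,0): mult=-4, new row 3: (0, -3, -1, -7); set L[3][0]=-4
k=1: U[1][1]=1
  eliminate (2,1): mult=-1, new row 2: (0, 0, -4, 4); set L[2][1]=-1
  eliminate (3,1): mult=-3, new row 3: (0, 0, 8, -4); set L[3][1]=-3

U[2][3] = 4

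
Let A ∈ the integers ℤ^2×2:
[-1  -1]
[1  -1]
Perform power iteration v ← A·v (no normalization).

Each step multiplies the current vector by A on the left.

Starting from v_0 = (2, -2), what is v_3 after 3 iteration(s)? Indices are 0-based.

v_3 = (8, 0)

v_0 = (2, -2).
v_1 = A·v_0 = (0, 4).
v_2 = A·v_1 = (-4, -4).
v_3 = A·v_2 = (8, 0).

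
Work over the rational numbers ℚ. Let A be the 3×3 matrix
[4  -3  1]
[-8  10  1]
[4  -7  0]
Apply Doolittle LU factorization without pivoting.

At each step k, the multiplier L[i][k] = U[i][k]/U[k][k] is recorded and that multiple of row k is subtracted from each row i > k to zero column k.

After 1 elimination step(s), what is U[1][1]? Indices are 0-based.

k=0: U[0][0]=4
  eliminate (1,0): mult=-2, new row 1: (0, 4, 3); set L[1][0]=-2
  eliminate (2,0): mult=1, new row 2: (0, -4, -1); set L[2][0]=1

U[1][1] = 4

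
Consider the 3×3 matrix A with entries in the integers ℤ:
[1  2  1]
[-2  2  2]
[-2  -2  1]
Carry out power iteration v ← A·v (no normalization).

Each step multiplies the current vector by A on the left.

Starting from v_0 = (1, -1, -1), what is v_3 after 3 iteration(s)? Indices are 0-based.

v_0 = (1, -1, -1).
v_1 = A·v_0 = (-2, -6, -1).
v_2 = A·v_1 = (-15, -10, 15).
v_3 = A·v_2 = (-20, 40, 65).

v_3 = (-20, 40, 65)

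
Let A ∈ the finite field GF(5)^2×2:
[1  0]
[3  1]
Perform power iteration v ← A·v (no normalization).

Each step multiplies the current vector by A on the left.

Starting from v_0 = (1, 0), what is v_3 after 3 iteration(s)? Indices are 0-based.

v_3 = (1, 4)

v_0 = (1, 0).
v_1 = A·v_0 = (1, 3).
v_2 = A·v_1 = (1, 1).
v_3 = A·v_2 = (1, 4).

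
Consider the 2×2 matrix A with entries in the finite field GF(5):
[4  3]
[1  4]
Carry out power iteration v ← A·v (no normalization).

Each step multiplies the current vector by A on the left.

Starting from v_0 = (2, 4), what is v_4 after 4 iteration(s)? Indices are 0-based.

v_4 = (4, 0)

v_0 = (2, 4).
v_1 = A·v_0 = (0, 3).
v_2 = A·v_1 = (4, 2).
v_3 = A·v_2 = (2, 2).
v_4 = A·v_3 = (4, 0).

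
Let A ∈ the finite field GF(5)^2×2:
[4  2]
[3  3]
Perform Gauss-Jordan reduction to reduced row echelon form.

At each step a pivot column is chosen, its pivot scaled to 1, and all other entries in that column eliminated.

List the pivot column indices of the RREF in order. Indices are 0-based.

[1] R0 /= 4  ⇒  (1, 3)
     R1 -= 3·R0  ⇒  (0, 4)
[2] R1 /= 4  ⇒  (0, 1)
     R0 -= 3·R1  ⇒  (1, 0)

pivot columns: 0, 1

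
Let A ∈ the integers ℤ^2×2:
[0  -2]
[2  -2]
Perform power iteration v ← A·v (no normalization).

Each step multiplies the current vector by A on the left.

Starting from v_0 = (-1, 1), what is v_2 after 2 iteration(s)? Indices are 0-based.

v_0 = (-1, 1).
v_1 = A·v_0 = (-2, -4).
v_2 = A·v_1 = (8, 4).

v_2 = (8, 4)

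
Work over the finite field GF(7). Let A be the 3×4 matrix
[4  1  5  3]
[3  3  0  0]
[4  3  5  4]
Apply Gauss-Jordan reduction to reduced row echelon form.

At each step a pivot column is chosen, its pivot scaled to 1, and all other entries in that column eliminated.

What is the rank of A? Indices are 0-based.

[1] R0 /= 4  ⇒  (1, 2, 3, 6)
     R1 -= 3·R0  ⇒  (0, 4, 5, 3)
     R2 -= 4·R0  ⇒  (0, 2, 0, 1)
[2] R1 /= 4  ⇒  (0, 1, 3, 6)
     R0 -= 2·R1  ⇒  (1, 0, 4, 1)
     R2 -= 2·R1  ⇒  (0, 0, 1, 3)
[3] R2 /= 1  ⇒  (0, 0, 1, 3)
     R0 -= 4·R2  ⇒  (1, 0, 0, 3)
     R1 -= 3·R2  ⇒  (0, 1, 0, 4)

rank = 3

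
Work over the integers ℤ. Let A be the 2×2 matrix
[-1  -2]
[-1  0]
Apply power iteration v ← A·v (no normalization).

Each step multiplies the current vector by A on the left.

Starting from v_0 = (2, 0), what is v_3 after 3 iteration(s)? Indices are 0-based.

v_0 = (2, 0).
v_1 = A·v_0 = (-2, -2).
v_2 = A·v_1 = (6, 2).
v_3 = A·v_2 = (-10, -6).

v_3 = (-10, -6)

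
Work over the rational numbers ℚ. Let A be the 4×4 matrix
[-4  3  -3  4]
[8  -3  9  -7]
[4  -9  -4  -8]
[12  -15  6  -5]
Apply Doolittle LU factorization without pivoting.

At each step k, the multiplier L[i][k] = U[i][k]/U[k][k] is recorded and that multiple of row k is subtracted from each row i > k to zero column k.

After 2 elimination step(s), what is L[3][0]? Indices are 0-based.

Step 1: pivot at (0,0) is -4.
  row1 ← row1 − (-2)·row0  ⇒  L[1][0]=-2, U row1=(0, 3, 3, 1)
  row2 ← row2 − (-1)·row0  ⇒  L[2][0]=-1, U row2=(0, -6, -7, -4)
  row3 ← row3 − (-3)·row0  ⇒  L[3][0]=-3, U row3=(0, -6, -3, 7)
Step 2: pivot at (1,1) is 3.
  row2 ← row2 − (-2)·row1  ⇒  L[2][1]=-2, U row2=(0, 0, -1, -2)
  row3 ← row3 − (-2)·row1  ⇒  L[3][1]=-2, U row3=(0, 0, 3, 9)

L[3][0] = -3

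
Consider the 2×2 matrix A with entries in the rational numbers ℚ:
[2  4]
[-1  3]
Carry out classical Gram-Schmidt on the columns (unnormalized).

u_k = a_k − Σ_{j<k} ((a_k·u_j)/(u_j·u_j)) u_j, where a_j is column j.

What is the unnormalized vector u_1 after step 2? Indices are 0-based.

u_1 = (2, 4)

Step 1: u_0 = a_0 = (2, -1).
Step 2: u_1 = a_1 − (1)·u_0 = (2, 4).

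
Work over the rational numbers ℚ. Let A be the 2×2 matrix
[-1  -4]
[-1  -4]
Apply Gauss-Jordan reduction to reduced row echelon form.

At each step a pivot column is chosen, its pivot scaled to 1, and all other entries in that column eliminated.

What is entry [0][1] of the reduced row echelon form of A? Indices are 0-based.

M[0][1] = 4

[1] R0 /= -1  ⇒  (1, 4)
     R1 -= -1·R0  ⇒  (0, 0)
column 1 empty below row 1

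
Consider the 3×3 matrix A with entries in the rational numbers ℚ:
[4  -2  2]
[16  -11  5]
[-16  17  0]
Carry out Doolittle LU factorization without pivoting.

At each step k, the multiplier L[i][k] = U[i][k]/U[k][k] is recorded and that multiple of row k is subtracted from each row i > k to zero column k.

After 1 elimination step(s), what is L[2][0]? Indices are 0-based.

L[2][0] = -4

[col 0] pivot 4
  R1 -= 4*R0 → (0, -3, -3)  (L[1][0] := 4)
  R2 -= -4*R0 → (0, 9, 8)  (L[2][0] := -4)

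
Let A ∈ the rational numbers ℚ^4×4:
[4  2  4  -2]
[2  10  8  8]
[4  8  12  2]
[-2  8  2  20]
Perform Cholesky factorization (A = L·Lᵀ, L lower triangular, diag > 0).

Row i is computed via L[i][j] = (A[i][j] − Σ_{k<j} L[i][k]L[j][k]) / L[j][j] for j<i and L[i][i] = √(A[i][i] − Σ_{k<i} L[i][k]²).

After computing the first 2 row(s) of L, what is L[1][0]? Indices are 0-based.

Step 1: L[0][0] = √(4) = 2.
  L[1][0] = (2) / L[0][0] = 1.
Step 2: L[1][1] = √(9) = 3.

L[1][0] = 1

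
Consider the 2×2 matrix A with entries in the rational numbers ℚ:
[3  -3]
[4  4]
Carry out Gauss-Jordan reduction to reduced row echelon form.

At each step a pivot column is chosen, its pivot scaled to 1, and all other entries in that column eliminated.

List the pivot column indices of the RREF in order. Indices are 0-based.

pivot columns: 0, 1

[1] R0 /= 3  ⇒  (1, -1)
     R1 -= 4·R0  ⇒  (0, 8)
[2] R1 /= 8  ⇒  (0, 1)
     R0 -= -1·R1  ⇒  (1, 0)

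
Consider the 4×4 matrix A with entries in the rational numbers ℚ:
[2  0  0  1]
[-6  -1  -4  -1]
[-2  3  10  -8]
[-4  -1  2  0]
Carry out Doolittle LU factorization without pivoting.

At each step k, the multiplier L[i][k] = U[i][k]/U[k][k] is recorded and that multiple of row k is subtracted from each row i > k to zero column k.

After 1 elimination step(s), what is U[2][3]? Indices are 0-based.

[col 0] pivot 2
  R1 -= -3*R0 → (0, -1, -4, 2)  (L[1][0] := -3)
  R2 -= -1*R0 → (0, 3, 10, -7)  (L[2][0] := -1)
  R3 -= -2*R0 → (0, -1, 2, 2)  (L[3][0] := -2)

U[2][3] = -7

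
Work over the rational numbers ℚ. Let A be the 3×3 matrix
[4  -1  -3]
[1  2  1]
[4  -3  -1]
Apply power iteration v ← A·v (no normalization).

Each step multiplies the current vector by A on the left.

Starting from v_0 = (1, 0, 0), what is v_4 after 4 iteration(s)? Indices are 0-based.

v_0 = (1, 0, 0).
v_1 = A·v_0 = (4, 1, 4).
v_2 = A·v_1 = (3, 10, 9).
v_3 = A·v_2 = (-25, 32, -27).
v_4 = A·v_3 = (-51, 12, -169).

v_4 = (-51, 12, -169)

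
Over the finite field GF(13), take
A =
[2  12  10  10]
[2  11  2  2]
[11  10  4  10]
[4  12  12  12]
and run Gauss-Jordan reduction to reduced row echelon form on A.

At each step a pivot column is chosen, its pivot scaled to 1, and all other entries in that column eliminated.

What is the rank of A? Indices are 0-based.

rank = 4

[1] R0 /= 2  ⇒  (1, 6, 5, 5)
     R1 -= 2·R0  ⇒  (0, 12, 5, 5)
     R2 -= 11·R0  ⇒  (0, 9, 1, 7)
     R3 -= 4·R0  ⇒  (0, 1, 5, 5)
[2] R1 /= 12  ⇒  (0, 1, 8, 8)
     R0 -= 6·R1  ⇒  (1, 0, 9, 9)
     R2 -= 9·R1  ⇒  (0, 0, 7, 0)
     R3 -= 1·R1  ⇒  (0, 0, 10, 10)
[3] R2 /= 7  ⇒  (0, 0, 1, 0)
     R0 -= 9·R2  ⇒  (1, 0, 0, 9)
     R1 -= 8·R2  ⇒  (0, 1, 0, 8)
     R3 -= 10·R2  ⇒  (0, 0, 0, 10)
[4] R3 /= 10  ⇒  (0, 0, 0, 1)
     R0 -= 9·R3  ⇒  (1, 0, 0, 0)
     R1 -= 8·R3  ⇒  (0, 1, 0, 0)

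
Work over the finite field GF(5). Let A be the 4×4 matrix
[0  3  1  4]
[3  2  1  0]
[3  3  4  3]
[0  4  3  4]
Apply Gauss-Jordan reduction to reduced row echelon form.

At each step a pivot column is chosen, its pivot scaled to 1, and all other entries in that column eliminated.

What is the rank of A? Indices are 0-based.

rank = 4

step 1: exchange rows 0,1
step 1: normalize row 0 (÷3) = (1, 4, 2, 0)
  row 2: subtract 3×row0 = (0, 1, 3, 3)
step 2: normalize row 1 (÷3) = (0, 1, 2, 3)
  row 0: subtract 4×row1 = (1, 0, 4, 3)
  row 2: subtract 1×row1 = (0, 0, 1, 0)
  row 3: subtract 4×row1 = (0, 0, 0, 2)
step 3: normalize row 2 (÷1) = (0, 0, 1, 0)
  row 0: subtract 4×row2 = (1, 0, 0, 3)
  row 1: subtract 2×row2 = (0, 1, 0, 3)
step 4: normalize row 3 (÷2) = (0, 0, 0, 1)
  row 0: subtract 3×row3 = (1, 0, 0, 0)
  row 1: subtract 3×row3 = (0, 1, 0, 0)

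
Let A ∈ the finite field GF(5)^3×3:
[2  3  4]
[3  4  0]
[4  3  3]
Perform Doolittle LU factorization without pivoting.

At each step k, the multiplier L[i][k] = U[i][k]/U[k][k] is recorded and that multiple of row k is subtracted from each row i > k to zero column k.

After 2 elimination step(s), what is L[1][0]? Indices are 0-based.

k=0: U[0][0]=2
  eliminate (1,0): mult=4, new row 1: (0, 2, 4); set L[1][0]=4
  eliminate (2,0): mult=2, new row 2: (0, 2, 0); set L[2][0]=2
k=1: U[1][1]=2
  eliminate (2,1): mult=1, new row 2: (0, 0, 1); set L[2][1]=1

L[1][0] = 4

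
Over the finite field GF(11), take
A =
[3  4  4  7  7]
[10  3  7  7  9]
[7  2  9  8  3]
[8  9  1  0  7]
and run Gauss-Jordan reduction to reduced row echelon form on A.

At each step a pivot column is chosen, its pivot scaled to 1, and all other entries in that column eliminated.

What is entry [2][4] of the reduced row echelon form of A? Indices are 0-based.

step 1: normalize row 0 (÷3) = (1, 5, 5, 6, 6)
  row 1: subtract 10×row0 = (0, 8, 1, 2, 4)
  row 2: subtract 7×row0 = (0, 0, 7, 10, 5)
  row 3: subtract 8×row0 = (0, 2, 5, 7, 3)
step 2: normalize row 1 (÷8) = (0, 1, 7, 3, 6)
  row 0: subtract 5×row1 = (1, 0, 3, 2, 9)
  row 3: subtract 2×row1 = (0, 0, 2, 1, 2)
step 3: normalize row 2 (÷7) = (0, 0, 1, 3, 7)
  row 0: subtract 3×row2 = (1, 0, 0, 4, 10)
  row 1: subtract 7×row2 = (0, 1, 0, 4, 1)
  row 3: subtract 2×row2 = (0, 0, 0, 6, 10)
step 4: normalize row 3 (÷6) = (0, 0, 0, 1, 9)
  row 0: subtract 4×row3 = (1, 0, 0, 0, 7)
  row 1: subtract 4×row3 = (0, 1, 0, 0, 9)
  row 2: subtract 3×row3 = (0, 0, 1, 0, 2)

M[2][4] = 2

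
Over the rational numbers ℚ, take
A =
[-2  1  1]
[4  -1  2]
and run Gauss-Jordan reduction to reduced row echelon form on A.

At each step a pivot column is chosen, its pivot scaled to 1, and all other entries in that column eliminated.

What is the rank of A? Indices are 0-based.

step 1: normalize row 0 (÷-2) = (1, -1/2, -1/2)
  row 1: subtract 4×row0 = (0, 1, 4)
step 2: normalize row 1 (÷1) = (0, 1, 4)
  row 0: subtract -1/2×row1 = (1, 0, 3/2)

rank = 2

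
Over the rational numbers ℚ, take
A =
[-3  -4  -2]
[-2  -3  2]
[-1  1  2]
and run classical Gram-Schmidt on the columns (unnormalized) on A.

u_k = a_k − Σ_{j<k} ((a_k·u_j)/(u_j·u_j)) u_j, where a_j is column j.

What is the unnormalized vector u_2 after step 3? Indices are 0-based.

u_2 = (-26/15, 182/75, 26/75)

Step 1: u_0 = a_0 = (-3, -2, -1).
Step 2: u_1 = a_1 − (17/14)·u_0 = (-5/14, -4/7, 31/14).
Step 3: u_2 = a_2 − (0)·u_0 − (56/75)·u_1 = (-26/15, 182/75, 26/75).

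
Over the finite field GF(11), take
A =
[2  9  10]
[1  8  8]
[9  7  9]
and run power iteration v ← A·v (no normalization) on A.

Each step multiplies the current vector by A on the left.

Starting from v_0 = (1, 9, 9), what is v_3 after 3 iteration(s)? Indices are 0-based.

v_3 = (5, 9, 9)

v_0 = (1, 9, 9).
v_1 = A·v_0 = (8, 2, 10).
v_2 = A·v_1 = (2, 5, 0).
v_3 = A·v_2 = (5, 9, 9).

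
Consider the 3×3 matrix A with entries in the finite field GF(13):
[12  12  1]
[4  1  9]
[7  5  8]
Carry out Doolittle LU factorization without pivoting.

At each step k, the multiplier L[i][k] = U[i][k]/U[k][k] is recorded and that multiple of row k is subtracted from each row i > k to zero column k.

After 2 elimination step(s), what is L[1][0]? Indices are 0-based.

L[1][0] = 9

Step 1: pivot at (0,0) is 12.
  row1 ← row1 − (9)·row0  ⇒  L[1][0]=9, U row1=(0, 10, 0)
  row2 ← row2 − (6)·row0  ⇒  L[2][0]=6, U row2=(0, 11, 2)
Step 2: pivot at (1,1) is 10.
  row2 ← row2 − (5)·row1  ⇒  L[2][1]=5, U row2=(0, 0, 2)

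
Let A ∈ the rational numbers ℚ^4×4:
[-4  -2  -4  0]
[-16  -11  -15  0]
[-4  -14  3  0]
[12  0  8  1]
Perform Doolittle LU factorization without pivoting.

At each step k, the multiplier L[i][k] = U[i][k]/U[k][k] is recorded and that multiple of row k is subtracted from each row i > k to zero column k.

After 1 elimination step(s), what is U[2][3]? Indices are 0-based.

U[2][3] = 0

k=0: U[0][0]=-4
  eliminate (1,0): mult=4, new row 1: (0, -3, 1, 0); set L[1][0]=4
  eliminate (2,0): mult=1, new row 2: (0, -12, 7, 0); set L[2][0]=1
  eliminate (3,0): mult=-3, new row 3: (0, -6, -4, 1); set L[3][0]=-3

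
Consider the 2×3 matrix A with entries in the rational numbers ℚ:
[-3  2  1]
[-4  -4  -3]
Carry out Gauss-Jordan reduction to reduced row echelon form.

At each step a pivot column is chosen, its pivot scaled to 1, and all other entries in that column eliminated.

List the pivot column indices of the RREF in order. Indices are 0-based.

pivot columns: 0, 1

pivot(0,0)=-3: scale R0 → (1, -2/3, -1/3)
  clear (1,0): R1 −= (-4)R0 → (0, -20/3, -13/3)
pivot(1,1)=-20/3: scale R1 → (0, 1, 13/20)
  clear (0,1): R0 −= (-2/3)R1 → (1, 0, 1/10)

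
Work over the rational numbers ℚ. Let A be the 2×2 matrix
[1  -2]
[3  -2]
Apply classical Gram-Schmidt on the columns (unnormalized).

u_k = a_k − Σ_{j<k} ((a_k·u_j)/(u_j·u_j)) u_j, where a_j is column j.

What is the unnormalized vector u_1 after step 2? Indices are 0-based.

u_1 = (-6/5, 2/5)

Step 1: u_0 = a_0 = (1, 3).
Step 2: u_1 = a_1 − (-4/5)·u_0 = (-6/5, 2/5).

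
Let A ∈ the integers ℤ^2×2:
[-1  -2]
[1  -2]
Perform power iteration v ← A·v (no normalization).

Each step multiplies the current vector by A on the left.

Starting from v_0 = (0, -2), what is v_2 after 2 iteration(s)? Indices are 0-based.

v_0 = (0, -2).
v_1 = A·v_0 = (4, 4).
v_2 = A·v_1 = (-12, -4).

v_2 = (-12, -4)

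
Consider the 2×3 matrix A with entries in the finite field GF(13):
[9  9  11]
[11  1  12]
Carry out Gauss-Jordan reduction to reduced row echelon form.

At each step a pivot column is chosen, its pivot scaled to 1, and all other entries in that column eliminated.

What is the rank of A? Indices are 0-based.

[1] R0 /= 9  ⇒  (1, 1, 7)
     R1 -= 11·R0  ⇒  (0, 3, 0)
[2] R1 /= 3  ⇒  (0, 1, 0)
     R0 -= 1·R1  ⇒  (1, 0, 7)

rank = 2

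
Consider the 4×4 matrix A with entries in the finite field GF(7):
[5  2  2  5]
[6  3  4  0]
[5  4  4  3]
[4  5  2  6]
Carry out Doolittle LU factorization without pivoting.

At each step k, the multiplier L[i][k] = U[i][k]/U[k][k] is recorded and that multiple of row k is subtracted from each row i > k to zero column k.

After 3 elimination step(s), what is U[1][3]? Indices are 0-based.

k=0: U[0][0]=5
  eliminate (1,0): mult=4, new row 1: (0, 2, 3, 1); set L[1][0]=4
  eliminate (2,0): mult=1, new row 2: (0, 2, 2, 5); set L[2][0]=1
  eliminate (3,0): mult=5, new row 3: (0, 2, 6, 2); set L[3][0]=5
k=1: U[1][1]=2
  eliminate (2,1): mult=1, new row 2: (0, 0, 6, 4); set L[2][1]=1
  eliminate (3,1): mult=1, new row 3: (0, 0, 3, 1); set L[3][1]=1
k=2: U[2][2]=6
  eliminate (3,2): mult=4, new row 3: (0, 0, 0, 6); set L[3][2]=4

U[1][3] = 1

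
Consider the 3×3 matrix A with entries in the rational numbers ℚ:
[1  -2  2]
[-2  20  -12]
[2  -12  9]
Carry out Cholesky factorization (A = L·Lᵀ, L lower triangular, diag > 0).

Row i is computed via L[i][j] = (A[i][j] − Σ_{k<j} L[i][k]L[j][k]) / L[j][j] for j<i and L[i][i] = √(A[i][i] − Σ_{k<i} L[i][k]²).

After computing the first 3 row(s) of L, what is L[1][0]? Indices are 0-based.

L[1][0] = -2

Step 1: L[0][0] = √(1) = 1.
  L[1][0] = (-2) / L[0][0] = -2.
Step 2: L[1][1] = √(16) = 4.
  L[2][0] = (2) / L[0][0] = 2.
  L[2][1] = (-8) / L[1][1] = -2.
Step 3: L[2][2] = √(1) = 1.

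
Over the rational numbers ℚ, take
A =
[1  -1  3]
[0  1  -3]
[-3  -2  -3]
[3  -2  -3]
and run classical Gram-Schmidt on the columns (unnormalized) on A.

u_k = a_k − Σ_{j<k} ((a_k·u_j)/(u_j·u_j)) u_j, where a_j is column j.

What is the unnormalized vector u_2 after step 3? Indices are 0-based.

Step 1: u_0 = a_0 = (1, 0, -3, 3).
Step 2: u_1 = a_1 − (-1/19)·u_0 = (-18/19, 1, -41/19, -35/19).
Step 3: u_2 = a_2 − (3/19)·u_0 − (13/21)·u_1 = (24/7, -76/21, -25/21, -7/3).

u_2 = (24/7, -76/21, -25/21, -7/3)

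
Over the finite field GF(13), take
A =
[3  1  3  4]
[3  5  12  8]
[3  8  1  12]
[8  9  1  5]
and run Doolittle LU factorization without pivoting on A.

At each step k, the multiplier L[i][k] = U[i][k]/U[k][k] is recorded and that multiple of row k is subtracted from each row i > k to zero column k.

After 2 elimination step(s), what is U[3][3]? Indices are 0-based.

k=0: U[0][0]=3
  eliminate (1,0): mult=1, new row 1: (0, 4, 9, 4); set L[1][0]=1
  eliminate (2,0): mult=1, new row 2: (0, 7, 11, 8); set L[2][0]=1
  eliminate (3,0): mult=7, new row 3: (0, 2, 6, 3); set L[3][0]=7
k=1: U[1][1]=4
  eliminate (2,1): mult=5, new row 2: (0, 0, 5, 1); set L[2][1]=5
  eliminate (3,1): mult=7, new row 3: (0, 0, 8, 1); set L[3][1]=7

U[3][3] = 1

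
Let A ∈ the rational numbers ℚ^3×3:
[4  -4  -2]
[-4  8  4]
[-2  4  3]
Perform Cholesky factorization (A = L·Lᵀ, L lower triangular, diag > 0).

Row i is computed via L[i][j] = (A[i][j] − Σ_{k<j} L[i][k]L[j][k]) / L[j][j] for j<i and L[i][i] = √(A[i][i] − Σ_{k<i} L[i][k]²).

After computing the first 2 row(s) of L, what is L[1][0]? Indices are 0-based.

L[1][0] = -2

Step 1: L[0][0] = √(4) = 2.
  L[1][0] = (-4) / L[0][0] = -2.
Step 2: L[1][1] = √(4) = 2.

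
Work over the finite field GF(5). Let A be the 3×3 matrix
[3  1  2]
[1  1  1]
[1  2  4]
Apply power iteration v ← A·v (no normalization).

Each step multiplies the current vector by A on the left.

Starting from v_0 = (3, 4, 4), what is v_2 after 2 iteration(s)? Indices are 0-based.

v_0 = (3, 4, 4).
v_1 = A·v_0 = (1, 1, 2).
v_2 = A·v_1 = (3, 4, 1).

v_2 = (3, 4, 1)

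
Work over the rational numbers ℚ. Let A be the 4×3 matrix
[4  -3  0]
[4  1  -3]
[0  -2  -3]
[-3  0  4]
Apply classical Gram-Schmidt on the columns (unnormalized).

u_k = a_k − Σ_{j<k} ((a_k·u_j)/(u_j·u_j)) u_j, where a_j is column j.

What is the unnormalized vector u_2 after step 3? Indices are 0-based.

Step 1: u_0 = a_0 = (4, 4, 0, -3).
Step 2: u_1 = a_1 − (-8/41)·u_0 = (-91/41, 73/41, -2, -24/41).
Step 3: u_2 = a_2 − (-24/41)·u_0 − (-23/170)·u_1 = (347/170, -71/170, -278/85, 184/85).

u_2 = (347/170, -71/170, -278/85, 184/85)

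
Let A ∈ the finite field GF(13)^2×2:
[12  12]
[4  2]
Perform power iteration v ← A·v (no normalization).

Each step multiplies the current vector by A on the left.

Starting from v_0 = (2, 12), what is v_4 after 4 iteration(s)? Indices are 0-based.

v_4 = (7, 6)

v_0 = (2, 12).
v_1 = A·v_0 = (12, 6).
v_2 = A·v_1 = (8, 8).
v_3 = A·v_2 = (10, 9).
v_4 = A·v_3 = (7, 6).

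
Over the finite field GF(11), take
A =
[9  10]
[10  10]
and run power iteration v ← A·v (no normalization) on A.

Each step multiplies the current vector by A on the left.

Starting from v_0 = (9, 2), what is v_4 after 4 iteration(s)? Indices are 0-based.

v_0 = (9, 2).
v_1 = A·v_0 = (2, 0).
v_2 = A·v_1 = (7, 9).
v_3 = A·v_2 = (10, 6).
v_4 = A·v_3 = (7, 6).

v_4 = (7, 6)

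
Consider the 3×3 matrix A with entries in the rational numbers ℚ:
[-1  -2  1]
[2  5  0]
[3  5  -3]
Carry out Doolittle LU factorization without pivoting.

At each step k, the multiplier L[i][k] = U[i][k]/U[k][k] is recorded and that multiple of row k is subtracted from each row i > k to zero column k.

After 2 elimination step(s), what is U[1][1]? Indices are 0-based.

k=0: U[0][0]=-1
  eliminate (1,0): mult=-2, new row 1: (0, 1, 2); set L[1][0]=-2
  eliminate (2,0): mult=-3, new row 2: (0, -1, 0); set L[2][0]=-3
k=1: U[1][1]=1
  eliminate (2,1): mult=-1, new row 2: (0, 0, 2); set L[2][1]=-1

U[1][1] = 1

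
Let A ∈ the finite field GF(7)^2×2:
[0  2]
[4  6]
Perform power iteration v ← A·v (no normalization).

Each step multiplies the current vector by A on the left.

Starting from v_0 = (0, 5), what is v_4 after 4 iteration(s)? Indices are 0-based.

v_0 = (0, 5).
v_1 = A·v_0 = (3, 2).
v_2 = A·v_1 = (4, 3).
v_3 = A·v_2 = (6, 6).
v_4 = A·v_3 = (5, 4).

v_4 = (5, 4)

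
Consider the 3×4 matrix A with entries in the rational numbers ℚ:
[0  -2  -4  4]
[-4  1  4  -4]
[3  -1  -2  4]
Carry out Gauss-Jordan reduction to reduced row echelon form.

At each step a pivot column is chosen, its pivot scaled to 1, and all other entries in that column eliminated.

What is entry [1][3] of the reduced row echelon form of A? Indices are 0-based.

[1] R0 <-> R1
[1] R0 /= -4  ⇒  (1, -1/4, -1, 1)
     R2 -= 3·R0  ⇒  (0, -1/4, 1, 1)
[2] R1 /= -2  ⇒  (0, 1, 2, -2)
     R0 -= -1/4·R1  ⇒  (1, 0, -1/2, 1/2)
     R2 -= -1/4·R1  ⇒  (0, 0, 3/2, 1/2)
[3] R2 /= 3/2  ⇒  (0, 0, 1, 1/3)
     R0 -= -1/2·R2  ⇒  (1, 0, 0, 2/3)
     R1 -= 2·R2  ⇒  (0, 1, 0, -8/3)

M[1][3] = -8/3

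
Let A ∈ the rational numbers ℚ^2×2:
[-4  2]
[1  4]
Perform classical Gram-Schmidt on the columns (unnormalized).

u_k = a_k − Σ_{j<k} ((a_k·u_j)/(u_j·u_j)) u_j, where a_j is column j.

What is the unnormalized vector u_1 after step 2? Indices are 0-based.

u_1 = (18/17, 72/17)

Step 1: u_0 = a_0 = (-4, 1).
Step 2: u_1 = a_1 − (-4/17)·u_0 = (18/17, 72/17).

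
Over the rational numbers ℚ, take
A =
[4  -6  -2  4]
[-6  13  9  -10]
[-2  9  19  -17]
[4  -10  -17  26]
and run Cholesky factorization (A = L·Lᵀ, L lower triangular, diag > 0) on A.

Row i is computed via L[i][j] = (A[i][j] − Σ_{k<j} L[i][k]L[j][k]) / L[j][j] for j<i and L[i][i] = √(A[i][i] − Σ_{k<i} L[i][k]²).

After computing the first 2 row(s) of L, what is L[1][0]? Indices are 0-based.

Step 1: L[0][0] = √(4) = 2.
  L[1][0] = (-6) / L[0][0] = -3.
Step 2: L[1][1] = √(4) = 2.

L[1][0] = -3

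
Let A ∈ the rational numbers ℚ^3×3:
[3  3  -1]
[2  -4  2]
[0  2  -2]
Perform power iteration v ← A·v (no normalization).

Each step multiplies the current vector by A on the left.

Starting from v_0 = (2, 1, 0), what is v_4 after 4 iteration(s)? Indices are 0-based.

v_0 = (2, 1, 0).
v_1 = A·v_0 = (9, 0, 2).
v_2 = A·v_1 = (25, 22, -4).
v_3 = A·v_2 = (145, -46, 52).
v_4 = A·v_3 = (245, 578, -196).

v_4 = (245, 578, -196)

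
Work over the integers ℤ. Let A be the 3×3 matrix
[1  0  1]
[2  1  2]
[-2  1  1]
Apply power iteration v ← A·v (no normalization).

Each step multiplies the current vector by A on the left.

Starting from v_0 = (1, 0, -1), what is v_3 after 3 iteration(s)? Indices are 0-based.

v_0 = (1, 0, -1).
v_1 = A·v_0 = (0, 0, -3).
v_2 = A·v_1 = (-3, -6, -3).
v_3 = A·v_2 = (-6, -18, -3).

v_3 = (-6, -18, -3)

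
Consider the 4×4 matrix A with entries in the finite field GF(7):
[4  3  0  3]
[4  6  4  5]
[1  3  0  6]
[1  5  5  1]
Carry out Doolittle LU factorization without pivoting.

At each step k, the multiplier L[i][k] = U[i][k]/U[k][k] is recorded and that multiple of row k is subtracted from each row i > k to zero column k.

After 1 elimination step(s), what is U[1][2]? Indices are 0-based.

U[1][2] = 4

[col 0] pivot 4
  R1 -= 1*R0 → (0, 3, 4, 2)  (L[1][0] := 1)
  R2 -= 2*R0 → (0, 4, 0, 0)  (L[2][0] := 2)
  R3 -= 2*R0 → (0, 6, 5, 2)  (L[3][0] := 2)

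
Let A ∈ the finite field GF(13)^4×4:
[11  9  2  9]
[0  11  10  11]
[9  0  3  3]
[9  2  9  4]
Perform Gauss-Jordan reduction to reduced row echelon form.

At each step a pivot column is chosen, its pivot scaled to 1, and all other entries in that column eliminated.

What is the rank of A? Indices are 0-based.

pivot(0,0)=11: scale R0 → (1, 2, 12, 2)
  clear (2,0): R2 −= (9)R0 → (0, 8, 12, 11)
  clear (3,0): R3 −= (9)R0 → (0, 10, 5, 12)
pivot(1,1)=11: scale R1 → (0, 1, 8, 1)
  clear (0,1): R0 −= (2)R1 → (1, 0, 9, 0)
  clear (2,1): R2 −= (8)R1 → (0, 0, 0, 3)
  clear (3,1): R3 −= (10)R1 → (0, 0, 3, 2)
pivot(2,2): swap R2↔R3
pivot(2,2)=3: scale R2 → (0, 0, 1, 5)
  clear (0,2): R0 −= (9)R2 → (1, 0, 0, 7)
  clear (1,2): R1 −= (8)R2 → (0, 1, 0, 0)
pivot(3,3)=3: scale R3 → (0, 0, 0, 1)
  clear (0,3): R0 −= (7)R3 → (1, 0, 0, 0)
  clear (2,3): R2 −= (5)R3 → (0, 0, 1, 0)

rank = 4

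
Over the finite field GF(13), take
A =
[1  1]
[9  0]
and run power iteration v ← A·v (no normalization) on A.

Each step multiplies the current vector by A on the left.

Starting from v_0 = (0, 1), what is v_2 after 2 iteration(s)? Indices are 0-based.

v_2 = (1, 9)

v_0 = (0, 1).
v_1 = A·v_0 = (1, 0).
v_2 = A·v_1 = (1, 9).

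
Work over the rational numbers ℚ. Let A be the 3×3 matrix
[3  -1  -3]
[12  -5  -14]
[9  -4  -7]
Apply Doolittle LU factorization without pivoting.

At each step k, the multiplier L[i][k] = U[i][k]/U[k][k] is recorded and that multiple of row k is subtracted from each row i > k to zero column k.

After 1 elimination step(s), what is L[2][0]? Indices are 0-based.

L[2][0] = 3

Step 1: pivot at (0,0) is 3.
  row1 ← row1 − (4)·row0  ⇒  L[1][0]=4, U row1=(0, -1, -2)
  row2 ← row2 − (3)·row0  ⇒  L[2][0]=3, U row2=(0, -1, 2)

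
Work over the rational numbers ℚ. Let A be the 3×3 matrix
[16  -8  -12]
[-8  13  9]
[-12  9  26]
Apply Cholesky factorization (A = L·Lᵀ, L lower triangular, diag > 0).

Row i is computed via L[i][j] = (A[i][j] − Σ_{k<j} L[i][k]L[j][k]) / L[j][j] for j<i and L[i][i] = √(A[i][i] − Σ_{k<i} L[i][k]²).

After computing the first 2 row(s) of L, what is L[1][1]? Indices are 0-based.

Step 1: L[0][0] = √(16) = 4.
  L[1][0] = (-8) / L[0][0] = -2.
Step 2: L[1][1] = √(9) = 3.

L[1][1] = 3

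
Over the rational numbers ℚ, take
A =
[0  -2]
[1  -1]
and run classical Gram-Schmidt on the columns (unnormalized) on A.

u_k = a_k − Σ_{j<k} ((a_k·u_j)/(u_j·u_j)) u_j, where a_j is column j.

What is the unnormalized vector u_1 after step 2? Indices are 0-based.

Step 1: u_0 = a_0 = (0, 1).
Step 2: u_1 = a_1 − (-1)·u_0 = (-2, 0).

u_1 = (-2, 0)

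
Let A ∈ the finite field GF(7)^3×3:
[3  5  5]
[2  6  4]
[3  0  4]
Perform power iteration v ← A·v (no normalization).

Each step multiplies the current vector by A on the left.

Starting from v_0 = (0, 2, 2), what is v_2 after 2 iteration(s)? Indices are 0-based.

v_0 = (0, 2, 2).
v_1 = A·v_0 = (6, 6, 1).
v_2 = A·v_1 = (4, 3, 1).

v_2 = (4, 3, 1)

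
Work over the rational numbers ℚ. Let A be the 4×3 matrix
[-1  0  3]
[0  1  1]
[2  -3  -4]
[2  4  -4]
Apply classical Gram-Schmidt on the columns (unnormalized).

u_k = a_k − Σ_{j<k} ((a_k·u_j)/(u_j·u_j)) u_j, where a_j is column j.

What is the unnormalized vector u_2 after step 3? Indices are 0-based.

Step 1: u_0 = a_0 = (-1, 0, 2, 2).
Step 2: u_1 = a_1 − (2/9)·u_0 = (2/9, 1, -31/9, 32/9).
Step 3: u_2 = a_2 − (-19/9)·u_0 − (11/230)·u_1 = (101/115, 219/230, 89/230, 6/115).

u_2 = (101/115, 219/230, 89/230, 6/115)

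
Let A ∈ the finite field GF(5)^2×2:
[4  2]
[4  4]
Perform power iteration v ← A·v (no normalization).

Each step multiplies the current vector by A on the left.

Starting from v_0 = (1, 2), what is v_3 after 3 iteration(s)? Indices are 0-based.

v_0 = (1, 2).
v_1 = A·v_0 = (3, 2).
v_2 = A·v_1 = (1, 0).
v_3 = A·v_2 = (4, 4).

v_3 = (4, 4)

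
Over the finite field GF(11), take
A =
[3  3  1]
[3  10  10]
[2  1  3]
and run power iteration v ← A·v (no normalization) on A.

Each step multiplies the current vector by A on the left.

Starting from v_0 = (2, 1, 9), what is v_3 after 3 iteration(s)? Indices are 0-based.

v_0 = (2, 1, 9).
v_1 = A·v_0 = (7, 7, 10).
v_2 = A·v_1 = (8, 4, 7).
v_3 = A·v_2 = (10, 2, 8).

v_3 = (10, 2, 8)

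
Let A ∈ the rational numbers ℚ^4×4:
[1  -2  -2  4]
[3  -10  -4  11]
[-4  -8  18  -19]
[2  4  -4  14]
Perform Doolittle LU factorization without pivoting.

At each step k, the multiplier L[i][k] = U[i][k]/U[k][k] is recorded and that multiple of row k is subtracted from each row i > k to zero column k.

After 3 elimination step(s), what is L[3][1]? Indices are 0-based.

L[3][1] = -2

Step 1: pivot at (0,0) is 1.
  row1 ← row1 − (3)·row0  ⇒  L[1][0]=3, U row1=(0, -4, 2, -1)
  row2 ← row2 − (-4)·row0  ⇒  L[2][0]=-4, U row2=(0, -16, 10, -3)
  row3 ← row3 − (2)·row0  ⇒  L[3][0]=2, U row3=(0, 8, 0, 6)
Step 2: pivot at (1,1) is -4.
  row2 ← row2 − (4)·row1  ⇒  L[2][1]=4, U row2=(0, 0, 2, 1)
  row3 ← row3 − (-2)·row1  ⇒  L[3][1]=-2, U row3=(0, 0, 4, 4)
Step 3: pivot at (2,2) is 2.
  row3 ← row3 − (2)·row2  ⇒  L[3][2]=2, U row3=(0, 0, 0, 2)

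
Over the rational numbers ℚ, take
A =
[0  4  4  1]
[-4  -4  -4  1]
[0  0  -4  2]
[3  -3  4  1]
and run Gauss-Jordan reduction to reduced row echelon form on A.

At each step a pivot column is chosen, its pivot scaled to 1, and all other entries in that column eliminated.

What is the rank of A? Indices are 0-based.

rank = 4

[1] R0 <-> R1
[1] R0 /= -4  ⇒  (1, 1, 1, -1/4)
     R3 -= 3·R0  ⇒  (0, -6, 1, 7/4)
[2] R1 /= 4  ⇒  (0, 1, 1, 1/4)
     R0 -= 1·R1  ⇒  (1, 0, 0, -1/2)
     R3 -= -6·R1  ⇒  (0, 0, 7, 13/4)
[3] R2 /= -4  ⇒  (0, 0, 1, -1/2)
     R1 -= 1·R2  ⇒  (0, 1, 0, 3/4)
     R3 -= 7·R2  ⇒  (0, 0, 0, 27/4)
[4] R3 /= 27/4  ⇒  (0, 0, 0, 1)
     R0 -= -1/2·R3  ⇒  (1, 0, 0, 0)
     R1 -= 3/4·R3  ⇒  (0, 1, 0, 0)
     R2 -= -1/2·R3  ⇒  (0, 0, 1, 0)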